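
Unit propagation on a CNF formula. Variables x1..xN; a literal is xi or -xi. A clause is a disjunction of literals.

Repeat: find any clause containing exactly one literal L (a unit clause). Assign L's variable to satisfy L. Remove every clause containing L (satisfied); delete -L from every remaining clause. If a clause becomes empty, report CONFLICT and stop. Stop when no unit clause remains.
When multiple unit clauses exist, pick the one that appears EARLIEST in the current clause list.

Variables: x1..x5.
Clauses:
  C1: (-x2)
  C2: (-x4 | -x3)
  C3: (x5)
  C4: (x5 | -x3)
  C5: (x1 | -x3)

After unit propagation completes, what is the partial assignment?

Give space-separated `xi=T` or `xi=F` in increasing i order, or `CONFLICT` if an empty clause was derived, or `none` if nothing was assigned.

unit clause [-2] forces x2=F; simplify:
  satisfied 1 clause(s); 4 remain; assigned so far: [2]
unit clause [5] forces x5=T; simplify:
  satisfied 2 clause(s); 2 remain; assigned so far: [2, 5]

Answer: x2=F x5=T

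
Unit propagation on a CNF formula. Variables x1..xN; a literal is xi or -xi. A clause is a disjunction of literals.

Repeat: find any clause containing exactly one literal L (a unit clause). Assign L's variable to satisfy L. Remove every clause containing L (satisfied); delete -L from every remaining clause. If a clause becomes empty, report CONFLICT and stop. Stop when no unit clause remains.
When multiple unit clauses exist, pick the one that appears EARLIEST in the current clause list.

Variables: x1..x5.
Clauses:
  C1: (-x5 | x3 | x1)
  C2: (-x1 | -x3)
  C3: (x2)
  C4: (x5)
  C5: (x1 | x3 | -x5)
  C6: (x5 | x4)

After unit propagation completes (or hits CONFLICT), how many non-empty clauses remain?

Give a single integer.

unit clause [2] forces x2=T; simplify:
  satisfied 1 clause(s); 5 remain; assigned so far: [2]
unit clause [5] forces x5=T; simplify:
  drop -5 from [-5, 3, 1] -> [3, 1]
  drop -5 from [1, 3, -5] -> [1, 3]
  satisfied 2 clause(s); 3 remain; assigned so far: [2, 5]

Answer: 3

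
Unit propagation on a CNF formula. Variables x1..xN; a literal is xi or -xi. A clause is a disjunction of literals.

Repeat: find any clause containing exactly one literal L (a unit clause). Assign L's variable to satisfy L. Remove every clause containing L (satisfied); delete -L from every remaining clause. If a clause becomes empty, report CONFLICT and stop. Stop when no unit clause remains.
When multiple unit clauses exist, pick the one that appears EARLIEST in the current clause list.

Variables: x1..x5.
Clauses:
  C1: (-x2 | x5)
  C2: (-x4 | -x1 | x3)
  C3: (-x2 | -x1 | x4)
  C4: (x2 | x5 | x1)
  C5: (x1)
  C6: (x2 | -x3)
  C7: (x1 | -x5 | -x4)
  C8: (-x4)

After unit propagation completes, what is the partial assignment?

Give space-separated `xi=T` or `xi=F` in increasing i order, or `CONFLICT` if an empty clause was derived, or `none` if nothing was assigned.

unit clause [1] forces x1=T; simplify:
  drop -1 from [-4, -1, 3] -> [-4, 3]
  drop -1 from [-2, -1, 4] -> [-2, 4]
  satisfied 3 clause(s); 5 remain; assigned so far: [1]
unit clause [-4] forces x4=F; simplify:
  drop 4 from [-2, 4] -> [-2]
  satisfied 2 clause(s); 3 remain; assigned so far: [1, 4]
unit clause [-2] forces x2=F; simplify:
  drop 2 from [2, -3] -> [-3]
  satisfied 2 clause(s); 1 remain; assigned so far: [1, 2, 4]
unit clause [-3] forces x3=F; simplify:
  satisfied 1 clause(s); 0 remain; assigned so far: [1, 2, 3, 4]

Answer: x1=T x2=F x3=F x4=F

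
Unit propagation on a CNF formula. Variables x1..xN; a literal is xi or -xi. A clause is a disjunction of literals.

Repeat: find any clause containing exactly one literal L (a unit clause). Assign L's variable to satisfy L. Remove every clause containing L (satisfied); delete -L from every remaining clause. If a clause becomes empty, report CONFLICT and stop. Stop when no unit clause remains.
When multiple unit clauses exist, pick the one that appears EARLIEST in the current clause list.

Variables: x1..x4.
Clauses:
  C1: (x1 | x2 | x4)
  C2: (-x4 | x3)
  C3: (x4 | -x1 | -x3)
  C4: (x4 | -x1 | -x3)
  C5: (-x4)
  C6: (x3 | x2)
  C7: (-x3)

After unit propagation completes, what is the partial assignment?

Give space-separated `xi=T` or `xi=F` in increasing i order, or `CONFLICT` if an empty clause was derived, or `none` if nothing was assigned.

unit clause [-4] forces x4=F; simplify:
  drop 4 from [1, 2, 4] -> [1, 2]
  drop 4 from [4, -1, -3] -> [-1, -3]
  drop 4 from [4, -1, -3] -> [-1, -3]
  satisfied 2 clause(s); 5 remain; assigned so far: [4]
unit clause [-3] forces x3=F; simplify:
  drop 3 from [3, 2] -> [2]
  satisfied 3 clause(s); 2 remain; assigned so far: [3, 4]
unit clause [2] forces x2=T; simplify:
  satisfied 2 clause(s); 0 remain; assigned so far: [2, 3, 4]

Answer: x2=T x3=F x4=F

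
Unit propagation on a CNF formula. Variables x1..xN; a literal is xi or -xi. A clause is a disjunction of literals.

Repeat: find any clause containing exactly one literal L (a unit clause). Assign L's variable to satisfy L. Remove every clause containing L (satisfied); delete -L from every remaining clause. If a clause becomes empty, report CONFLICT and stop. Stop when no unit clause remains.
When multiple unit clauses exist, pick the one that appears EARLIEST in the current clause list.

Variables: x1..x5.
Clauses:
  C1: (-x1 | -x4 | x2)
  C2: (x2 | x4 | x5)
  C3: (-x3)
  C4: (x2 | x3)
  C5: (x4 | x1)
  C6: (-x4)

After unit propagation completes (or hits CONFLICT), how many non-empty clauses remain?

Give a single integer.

Answer: 0

Derivation:
unit clause [-3] forces x3=F; simplify:
  drop 3 from [2, 3] -> [2]
  satisfied 1 clause(s); 5 remain; assigned so far: [3]
unit clause [2] forces x2=T; simplify:
  satisfied 3 clause(s); 2 remain; assigned so far: [2, 3]
unit clause [-4] forces x4=F; simplify:
  drop 4 from [4, 1] -> [1]
  satisfied 1 clause(s); 1 remain; assigned so far: [2, 3, 4]
unit clause [1] forces x1=T; simplify:
  satisfied 1 clause(s); 0 remain; assigned so far: [1, 2, 3, 4]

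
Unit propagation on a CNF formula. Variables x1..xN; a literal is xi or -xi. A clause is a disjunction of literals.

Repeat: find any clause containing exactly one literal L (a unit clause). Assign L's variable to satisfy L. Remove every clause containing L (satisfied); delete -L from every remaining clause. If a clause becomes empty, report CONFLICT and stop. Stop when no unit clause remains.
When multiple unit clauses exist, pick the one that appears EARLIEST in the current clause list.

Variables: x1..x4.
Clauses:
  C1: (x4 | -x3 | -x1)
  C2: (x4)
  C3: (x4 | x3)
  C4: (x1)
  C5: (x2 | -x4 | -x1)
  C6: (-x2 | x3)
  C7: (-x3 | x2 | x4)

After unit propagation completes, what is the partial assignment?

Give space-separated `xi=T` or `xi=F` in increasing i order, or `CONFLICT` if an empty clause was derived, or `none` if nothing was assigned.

unit clause [4] forces x4=T; simplify:
  drop -4 from [2, -4, -1] -> [2, -1]
  satisfied 4 clause(s); 3 remain; assigned so far: [4]
unit clause [1] forces x1=T; simplify:
  drop -1 from [2, -1] -> [2]
  satisfied 1 clause(s); 2 remain; assigned so far: [1, 4]
unit clause [2] forces x2=T; simplify:
  drop -2 from [-2, 3] -> [3]
  satisfied 1 clause(s); 1 remain; assigned so far: [1, 2, 4]
unit clause [3] forces x3=T; simplify:
  satisfied 1 clause(s); 0 remain; assigned so far: [1, 2, 3, 4]

Answer: x1=T x2=T x3=T x4=T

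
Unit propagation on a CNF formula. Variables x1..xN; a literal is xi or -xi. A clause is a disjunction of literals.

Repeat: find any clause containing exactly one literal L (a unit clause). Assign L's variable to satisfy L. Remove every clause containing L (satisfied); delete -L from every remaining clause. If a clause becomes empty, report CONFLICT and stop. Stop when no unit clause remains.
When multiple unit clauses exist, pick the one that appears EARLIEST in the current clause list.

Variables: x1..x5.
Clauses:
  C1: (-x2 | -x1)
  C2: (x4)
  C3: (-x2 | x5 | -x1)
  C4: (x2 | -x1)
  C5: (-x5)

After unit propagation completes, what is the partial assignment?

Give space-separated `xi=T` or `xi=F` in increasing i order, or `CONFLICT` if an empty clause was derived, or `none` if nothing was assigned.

Answer: x4=T x5=F

Derivation:
unit clause [4] forces x4=T; simplify:
  satisfied 1 clause(s); 4 remain; assigned so far: [4]
unit clause [-5] forces x5=F; simplify:
  drop 5 from [-2, 5, -1] -> [-2, -1]
  satisfied 1 clause(s); 3 remain; assigned so far: [4, 5]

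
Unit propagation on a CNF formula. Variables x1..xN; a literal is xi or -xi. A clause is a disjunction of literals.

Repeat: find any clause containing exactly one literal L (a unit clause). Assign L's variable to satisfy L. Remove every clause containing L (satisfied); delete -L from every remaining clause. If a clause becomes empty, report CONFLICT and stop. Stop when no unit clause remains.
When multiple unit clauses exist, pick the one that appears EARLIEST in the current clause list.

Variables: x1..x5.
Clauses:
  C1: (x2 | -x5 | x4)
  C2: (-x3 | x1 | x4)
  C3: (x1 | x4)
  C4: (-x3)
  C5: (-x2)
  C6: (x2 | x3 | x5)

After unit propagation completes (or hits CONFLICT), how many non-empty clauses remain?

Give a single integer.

unit clause [-3] forces x3=F; simplify:
  drop 3 from [2, 3, 5] -> [2, 5]
  satisfied 2 clause(s); 4 remain; assigned so far: [3]
unit clause [-2] forces x2=F; simplify:
  drop 2 from [2, -5, 4] -> [-5, 4]
  drop 2 from [2, 5] -> [5]
  satisfied 1 clause(s); 3 remain; assigned so far: [2, 3]
unit clause [5] forces x5=T; simplify:
  drop -5 from [-5, 4] -> [4]
  satisfied 1 clause(s); 2 remain; assigned so far: [2, 3, 5]
unit clause [4] forces x4=T; simplify:
  satisfied 2 clause(s); 0 remain; assigned so far: [2, 3, 4, 5]

Answer: 0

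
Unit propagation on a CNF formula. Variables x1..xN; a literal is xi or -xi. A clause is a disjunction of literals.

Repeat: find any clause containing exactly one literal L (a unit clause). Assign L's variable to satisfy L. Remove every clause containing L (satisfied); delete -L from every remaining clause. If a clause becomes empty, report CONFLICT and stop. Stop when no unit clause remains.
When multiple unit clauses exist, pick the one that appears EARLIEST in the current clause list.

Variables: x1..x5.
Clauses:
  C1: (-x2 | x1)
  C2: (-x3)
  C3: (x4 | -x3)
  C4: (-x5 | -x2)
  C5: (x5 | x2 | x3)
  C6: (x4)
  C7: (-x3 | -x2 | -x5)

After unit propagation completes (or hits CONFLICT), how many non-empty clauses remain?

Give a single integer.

Answer: 3

Derivation:
unit clause [-3] forces x3=F; simplify:
  drop 3 from [5, 2, 3] -> [5, 2]
  satisfied 3 clause(s); 4 remain; assigned so far: [3]
unit clause [4] forces x4=T; simplify:
  satisfied 1 clause(s); 3 remain; assigned so far: [3, 4]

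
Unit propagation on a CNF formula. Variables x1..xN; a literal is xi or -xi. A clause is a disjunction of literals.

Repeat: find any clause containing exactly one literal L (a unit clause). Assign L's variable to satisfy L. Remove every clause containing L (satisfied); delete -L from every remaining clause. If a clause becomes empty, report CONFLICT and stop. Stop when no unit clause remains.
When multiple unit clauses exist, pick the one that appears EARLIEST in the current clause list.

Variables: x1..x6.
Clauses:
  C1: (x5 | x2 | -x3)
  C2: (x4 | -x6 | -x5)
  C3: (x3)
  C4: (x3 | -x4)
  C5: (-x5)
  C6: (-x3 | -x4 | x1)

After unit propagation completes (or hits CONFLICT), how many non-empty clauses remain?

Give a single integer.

Answer: 1

Derivation:
unit clause [3] forces x3=T; simplify:
  drop -3 from [5, 2, -3] -> [5, 2]
  drop -3 from [-3, -4, 1] -> [-4, 1]
  satisfied 2 clause(s); 4 remain; assigned so far: [3]
unit clause [-5] forces x5=F; simplify:
  drop 5 from [5, 2] -> [2]
  satisfied 2 clause(s); 2 remain; assigned so far: [3, 5]
unit clause [2] forces x2=T; simplify:
  satisfied 1 clause(s); 1 remain; assigned so far: [2, 3, 5]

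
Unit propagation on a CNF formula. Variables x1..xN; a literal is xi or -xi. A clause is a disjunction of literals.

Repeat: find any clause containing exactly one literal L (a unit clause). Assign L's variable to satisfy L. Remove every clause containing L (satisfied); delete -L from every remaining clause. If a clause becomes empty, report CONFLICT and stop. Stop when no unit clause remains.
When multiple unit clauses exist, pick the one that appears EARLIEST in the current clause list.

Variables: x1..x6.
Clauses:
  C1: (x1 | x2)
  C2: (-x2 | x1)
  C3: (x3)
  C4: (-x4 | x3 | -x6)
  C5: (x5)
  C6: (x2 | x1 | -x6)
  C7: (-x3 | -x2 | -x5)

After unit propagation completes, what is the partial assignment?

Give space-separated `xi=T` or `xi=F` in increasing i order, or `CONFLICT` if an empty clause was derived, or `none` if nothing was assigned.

Answer: x1=T x2=F x3=T x5=T

Derivation:
unit clause [3] forces x3=T; simplify:
  drop -3 from [-3, -2, -5] -> [-2, -5]
  satisfied 2 clause(s); 5 remain; assigned so far: [3]
unit clause [5] forces x5=T; simplify:
  drop -5 from [-2, -5] -> [-2]
  satisfied 1 clause(s); 4 remain; assigned so far: [3, 5]
unit clause [-2] forces x2=F; simplify:
  drop 2 from [1, 2] -> [1]
  drop 2 from [2, 1, -6] -> [1, -6]
  satisfied 2 clause(s); 2 remain; assigned so far: [2, 3, 5]
unit clause [1] forces x1=T; simplify:
  satisfied 2 clause(s); 0 remain; assigned so far: [1, 2, 3, 5]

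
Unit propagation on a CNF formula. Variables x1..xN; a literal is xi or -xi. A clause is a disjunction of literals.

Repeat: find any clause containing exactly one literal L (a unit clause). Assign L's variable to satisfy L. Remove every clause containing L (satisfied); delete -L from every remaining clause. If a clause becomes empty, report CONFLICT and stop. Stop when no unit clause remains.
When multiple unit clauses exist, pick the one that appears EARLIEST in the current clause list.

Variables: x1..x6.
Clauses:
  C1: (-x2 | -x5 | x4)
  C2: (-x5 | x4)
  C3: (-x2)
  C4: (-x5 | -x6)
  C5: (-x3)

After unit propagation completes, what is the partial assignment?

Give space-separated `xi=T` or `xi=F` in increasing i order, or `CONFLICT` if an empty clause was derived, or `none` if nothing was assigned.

unit clause [-2] forces x2=F; simplify:
  satisfied 2 clause(s); 3 remain; assigned so far: [2]
unit clause [-3] forces x3=F; simplify:
  satisfied 1 clause(s); 2 remain; assigned so far: [2, 3]

Answer: x2=F x3=F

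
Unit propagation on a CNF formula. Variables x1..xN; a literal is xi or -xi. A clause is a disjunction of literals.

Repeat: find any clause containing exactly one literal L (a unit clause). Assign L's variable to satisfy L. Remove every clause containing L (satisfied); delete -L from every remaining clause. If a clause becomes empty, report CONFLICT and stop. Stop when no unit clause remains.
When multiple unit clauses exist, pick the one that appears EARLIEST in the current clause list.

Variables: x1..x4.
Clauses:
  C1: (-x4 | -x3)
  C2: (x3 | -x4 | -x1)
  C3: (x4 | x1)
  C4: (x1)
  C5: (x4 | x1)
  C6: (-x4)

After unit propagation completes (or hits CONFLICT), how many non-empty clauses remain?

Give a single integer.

Answer: 0

Derivation:
unit clause [1] forces x1=T; simplify:
  drop -1 from [3, -4, -1] -> [3, -4]
  satisfied 3 clause(s); 3 remain; assigned so far: [1]
unit clause [-4] forces x4=F; simplify:
  satisfied 3 clause(s); 0 remain; assigned so far: [1, 4]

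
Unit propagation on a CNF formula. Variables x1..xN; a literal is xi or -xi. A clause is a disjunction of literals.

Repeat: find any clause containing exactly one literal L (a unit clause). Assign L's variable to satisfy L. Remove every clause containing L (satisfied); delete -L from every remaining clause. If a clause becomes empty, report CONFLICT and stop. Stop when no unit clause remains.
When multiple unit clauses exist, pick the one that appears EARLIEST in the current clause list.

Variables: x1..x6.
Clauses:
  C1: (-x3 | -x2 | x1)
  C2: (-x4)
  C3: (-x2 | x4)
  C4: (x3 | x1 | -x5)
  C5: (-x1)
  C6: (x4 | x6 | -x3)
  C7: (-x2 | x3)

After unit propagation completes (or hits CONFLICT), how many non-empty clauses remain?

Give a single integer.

Answer: 2

Derivation:
unit clause [-4] forces x4=F; simplify:
  drop 4 from [-2, 4] -> [-2]
  drop 4 from [4, 6, -3] -> [6, -3]
  satisfied 1 clause(s); 6 remain; assigned so far: [4]
unit clause [-2] forces x2=F; simplify:
  satisfied 3 clause(s); 3 remain; assigned so far: [2, 4]
unit clause [-1] forces x1=F; simplify:
  drop 1 from [3, 1, -5] -> [3, -5]
  satisfied 1 clause(s); 2 remain; assigned so far: [1, 2, 4]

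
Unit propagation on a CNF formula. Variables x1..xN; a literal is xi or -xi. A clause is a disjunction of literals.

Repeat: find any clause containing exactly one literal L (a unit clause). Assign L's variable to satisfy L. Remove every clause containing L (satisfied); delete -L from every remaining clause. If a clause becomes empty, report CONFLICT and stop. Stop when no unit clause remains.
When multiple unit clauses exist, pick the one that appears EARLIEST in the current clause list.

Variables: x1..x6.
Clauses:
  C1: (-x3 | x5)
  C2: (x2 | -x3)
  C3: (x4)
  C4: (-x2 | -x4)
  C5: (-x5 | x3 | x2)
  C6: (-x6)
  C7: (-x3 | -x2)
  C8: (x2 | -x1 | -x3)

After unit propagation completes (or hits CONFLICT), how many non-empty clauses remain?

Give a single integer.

unit clause [4] forces x4=T; simplify:
  drop -4 from [-2, -4] -> [-2]
  satisfied 1 clause(s); 7 remain; assigned so far: [4]
unit clause [-2] forces x2=F; simplify:
  drop 2 from [2, -3] -> [-3]
  drop 2 from [-5, 3, 2] -> [-5, 3]
  drop 2 from [2, -1, -3] -> [-1, -3]
  satisfied 2 clause(s); 5 remain; assigned so far: [2, 4]
unit clause [-3] forces x3=F; simplify:
  drop 3 from [-5, 3] -> [-5]
  satisfied 3 clause(s); 2 remain; assigned so far: [2, 3, 4]
unit clause [-5] forces x5=F; simplify:
  satisfied 1 clause(s); 1 remain; assigned so far: [2, 3, 4, 5]
unit clause [-6] forces x6=F; simplify:
  satisfied 1 clause(s); 0 remain; assigned so far: [2, 3, 4, 5, 6]

Answer: 0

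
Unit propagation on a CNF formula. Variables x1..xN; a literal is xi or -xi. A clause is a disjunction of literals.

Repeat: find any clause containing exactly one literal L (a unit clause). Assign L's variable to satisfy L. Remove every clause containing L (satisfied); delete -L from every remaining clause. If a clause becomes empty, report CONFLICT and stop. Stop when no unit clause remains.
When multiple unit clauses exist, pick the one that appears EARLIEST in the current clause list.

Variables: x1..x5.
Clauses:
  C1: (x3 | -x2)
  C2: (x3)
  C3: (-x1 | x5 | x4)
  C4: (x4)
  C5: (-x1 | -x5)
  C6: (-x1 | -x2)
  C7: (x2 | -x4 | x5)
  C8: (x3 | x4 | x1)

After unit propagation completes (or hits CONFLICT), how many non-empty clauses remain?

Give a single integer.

Answer: 3

Derivation:
unit clause [3] forces x3=T; simplify:
  satisfied 3 clause(s); 5 remain; assigned so far: [3]
unit clause [4] forces x4=T; simplify:
  drop -4 from [2, -4, 5] -> [2, 5]
  satisfied 2 clause(s); 3 remain; assigned so far: [3, 4]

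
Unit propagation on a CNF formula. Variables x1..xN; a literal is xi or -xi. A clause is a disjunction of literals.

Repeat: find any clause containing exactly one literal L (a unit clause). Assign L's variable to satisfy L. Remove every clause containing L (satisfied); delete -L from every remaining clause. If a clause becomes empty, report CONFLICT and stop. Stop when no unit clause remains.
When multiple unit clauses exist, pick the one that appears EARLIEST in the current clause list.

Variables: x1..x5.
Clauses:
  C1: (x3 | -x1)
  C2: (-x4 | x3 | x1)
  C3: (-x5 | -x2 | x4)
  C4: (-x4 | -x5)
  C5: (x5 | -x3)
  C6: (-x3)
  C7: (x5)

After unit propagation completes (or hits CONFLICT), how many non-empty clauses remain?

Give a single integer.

unit clause [-3] forces x3=F; simplify:
  drop 3 from [3, -1] -> [-1]
  drop 3 from [-4, 3, 1] -> [-4, 1]
  satisfied 2 clause(s); 5 remain; assigned so far: [3]
unit clause [-1] forces x1=F; simplify:
  drop 1 from [-4, 1] -> [-4]
  satisfied 1 clause(s); 4 remain; assigned so far: [1, 3]
unit clause [-4] forces x4=F; simplify:
  drop 4 from [-5, -2, 4] -> [-5, -2]
  satisfied 2 clause(s); 2 remain; assigned so far: [1, 3, 4]
unit clause [5] forces x5=T; simplify:
  drop -5 from [-5, -2] -> [-2]
  satisfied 1 clause(s); 1 remain; assigned so far: [1, 3, 4, 5]
unit clause [-2] forces x2=F; simplify:
  satisfied 1 clause(s); 0 remain; assigned so far: [1, 2, 3, 4, 5]

Answer: 0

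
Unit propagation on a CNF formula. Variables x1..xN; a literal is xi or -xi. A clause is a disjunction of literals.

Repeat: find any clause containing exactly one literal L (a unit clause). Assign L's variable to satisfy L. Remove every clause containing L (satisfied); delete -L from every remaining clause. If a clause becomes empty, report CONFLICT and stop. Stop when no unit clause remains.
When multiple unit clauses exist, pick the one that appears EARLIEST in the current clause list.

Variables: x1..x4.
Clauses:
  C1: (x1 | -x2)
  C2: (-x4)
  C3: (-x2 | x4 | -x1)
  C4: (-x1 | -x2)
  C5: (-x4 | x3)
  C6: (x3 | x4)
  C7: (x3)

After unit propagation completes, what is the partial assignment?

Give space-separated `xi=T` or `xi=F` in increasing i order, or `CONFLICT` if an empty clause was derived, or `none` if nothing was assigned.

Answer: x3=T x4=F

Derivation:
unit clause [-4] forces x4=F; simplify:
  drop 4 from [-2, 4, -1] -> [-2, -1]
  drop 4 from [3, 4] -> [3]
  satisfied 2 clause(s); 5 remain; assigned so far: [4]
unit clause [3] forces x3=T; simplify:
  satisfied 2 clause(s); 3 remain; assigned so far: [3, 4]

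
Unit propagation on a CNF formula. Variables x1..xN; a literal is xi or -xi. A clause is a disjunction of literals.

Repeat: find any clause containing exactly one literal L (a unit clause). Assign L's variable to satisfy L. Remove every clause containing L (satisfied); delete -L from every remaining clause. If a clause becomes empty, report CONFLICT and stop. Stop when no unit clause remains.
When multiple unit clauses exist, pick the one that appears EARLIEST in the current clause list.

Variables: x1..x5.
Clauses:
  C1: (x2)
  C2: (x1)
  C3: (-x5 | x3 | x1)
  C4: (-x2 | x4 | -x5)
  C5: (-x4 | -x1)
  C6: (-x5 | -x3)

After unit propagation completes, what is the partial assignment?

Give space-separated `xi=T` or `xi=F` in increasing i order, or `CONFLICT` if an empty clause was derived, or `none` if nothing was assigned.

Answer: x1=T x2=T x4=F x5=F

Derivation:
unit clause [2] forces x2=T; simplify:
  drop -2 from [-2, 4, -5] -> [4, -5]
  satisfied 1 clause(s); 5 remain; assigned so far: [2]
unit clause [1] forces x1=T; simplify:
  drop -1 from [-4, -1] -> [-4]
  satisfied 2 clause(s); 3 remain; assigned so far: [1, 2]
unit clause [-4] forces x4=F; simplify:
  drop 4 from [4, -5] -> [-5]
  satisfied 1 clause(s); 2 remain; assigned so far: [1, 2, 4]
unit clause [-5] forces x5=F; simplify:
  satisfied 2 clause(s); 0 remain; assigned so far: [1, 2, 4, 5]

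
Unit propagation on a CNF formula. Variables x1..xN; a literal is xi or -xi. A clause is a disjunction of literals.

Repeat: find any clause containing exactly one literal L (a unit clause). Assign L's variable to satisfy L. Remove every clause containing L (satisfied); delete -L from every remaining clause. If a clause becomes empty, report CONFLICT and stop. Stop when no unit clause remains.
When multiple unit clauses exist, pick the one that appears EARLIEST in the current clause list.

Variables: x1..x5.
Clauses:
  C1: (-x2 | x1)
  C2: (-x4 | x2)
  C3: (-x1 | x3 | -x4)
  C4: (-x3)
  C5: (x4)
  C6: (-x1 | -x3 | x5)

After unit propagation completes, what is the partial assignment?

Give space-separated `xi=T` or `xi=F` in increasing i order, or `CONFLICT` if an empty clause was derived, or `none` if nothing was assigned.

unit clause [-3] forces x3=F; simplify:
  drop 3 from [-1, 3, -4] -> [-1, -4]
  satisfied 2 clause(s); 4 remain; assigned so far: [3]
unit clause [4] forces x4=T; simplify:
  drop -4 from [-4, 2] -> [2]
  drop -4 from [-1, -4] -> [-1]
  satisfied 1 clause(s); 3 remain; assigned so far: [3, 4]
unit clause [2] forces x2=T; simplify:
  drop -2 from [-2, 1] -> [1]
  satisfied 1 clause(s); 2 remain; assigned so far: [2, 3, 4]
unit clause [1] forces x1=T; simplify:
  drop -1 from [-1] -> [] (empty!)
  satisfied 1 clause(s); 1 remain; assigned so far: [1, 2, 3, 4]
CONFLICT (empty clause)

Answer: CONFLICT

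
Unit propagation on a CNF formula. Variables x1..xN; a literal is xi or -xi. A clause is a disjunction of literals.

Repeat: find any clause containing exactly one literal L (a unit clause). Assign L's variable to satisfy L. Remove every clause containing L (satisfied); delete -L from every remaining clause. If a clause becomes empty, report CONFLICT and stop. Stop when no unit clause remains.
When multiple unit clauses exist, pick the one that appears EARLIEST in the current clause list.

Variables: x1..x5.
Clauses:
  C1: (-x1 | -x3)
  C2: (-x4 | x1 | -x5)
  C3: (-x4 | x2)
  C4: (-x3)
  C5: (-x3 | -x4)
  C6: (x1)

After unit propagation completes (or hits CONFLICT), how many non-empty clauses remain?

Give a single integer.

Answer: 1

Derivation:
unit clause [-3] forces x3=F; simplify:
  satisfied 3 clause(s); 3 remain; assigned so far: [3]
unit clause [1] forces x1=T; simplify:
  satisfied 2 clause(s); 1 remain; assigned so far: [1, 3]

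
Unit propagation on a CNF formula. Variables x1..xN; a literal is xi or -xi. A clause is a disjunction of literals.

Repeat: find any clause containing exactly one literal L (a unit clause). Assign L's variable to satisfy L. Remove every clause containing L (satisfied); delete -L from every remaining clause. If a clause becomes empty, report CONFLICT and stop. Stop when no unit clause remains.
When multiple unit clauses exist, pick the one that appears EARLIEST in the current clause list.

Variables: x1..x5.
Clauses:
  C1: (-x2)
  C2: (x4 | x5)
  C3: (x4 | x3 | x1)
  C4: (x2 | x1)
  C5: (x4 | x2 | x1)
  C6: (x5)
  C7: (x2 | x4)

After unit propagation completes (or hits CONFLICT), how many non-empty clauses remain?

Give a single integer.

unit clause [-2] forces x2=F; simplify:
  drop 2 from [2, 1] -> [1]
  drop 2 from [4, 2, 1] -> [4, 1]
  drop 2 from [2, 4] -> [4]
  satisfied 1 clause(s); 6 remain; assigned so far: [2]
unit clause [1] forces x1=T; simplify:
  satisfied 3 clause(s); 3 remain; assigned so far: [1, 2]
unit clause [5] forces x5=T; simplify:
  satisfied 2 clause(s); 1 remain; assigned so far: [1, 2, 5]
unit clause [4] forces x4=T; simplify:
  satisfied 1 clause(s); 0 remain; assigned so far: [1, 2, 4, 5]

Answer: 0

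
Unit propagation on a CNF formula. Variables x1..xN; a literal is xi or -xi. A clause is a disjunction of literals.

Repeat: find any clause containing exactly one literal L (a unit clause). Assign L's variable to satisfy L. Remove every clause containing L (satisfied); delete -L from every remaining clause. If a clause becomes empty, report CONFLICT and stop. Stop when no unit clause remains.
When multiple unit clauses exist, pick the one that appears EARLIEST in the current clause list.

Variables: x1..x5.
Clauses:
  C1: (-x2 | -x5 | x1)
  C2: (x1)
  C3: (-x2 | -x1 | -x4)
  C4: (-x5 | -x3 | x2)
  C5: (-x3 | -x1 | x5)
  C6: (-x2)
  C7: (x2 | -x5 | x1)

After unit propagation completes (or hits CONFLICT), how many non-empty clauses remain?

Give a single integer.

unit clause [1] forces x1=T; simplify:
  drop -1 from [-2, -1, -4] -> [-2, -4]
  drop -1 from [-3, -1, 5] -> [-3, 5]
  satisfied 3 clause(s); 4 remain; assigned so far: [1]
unit clause [-2] forces x2=F; simplify:
  drop 2 from [-5, -3, 2] -> [-5, -3]
  satisfied 2 clause(s); 2 remain; assigned so far: [1, 2]

Answer: 2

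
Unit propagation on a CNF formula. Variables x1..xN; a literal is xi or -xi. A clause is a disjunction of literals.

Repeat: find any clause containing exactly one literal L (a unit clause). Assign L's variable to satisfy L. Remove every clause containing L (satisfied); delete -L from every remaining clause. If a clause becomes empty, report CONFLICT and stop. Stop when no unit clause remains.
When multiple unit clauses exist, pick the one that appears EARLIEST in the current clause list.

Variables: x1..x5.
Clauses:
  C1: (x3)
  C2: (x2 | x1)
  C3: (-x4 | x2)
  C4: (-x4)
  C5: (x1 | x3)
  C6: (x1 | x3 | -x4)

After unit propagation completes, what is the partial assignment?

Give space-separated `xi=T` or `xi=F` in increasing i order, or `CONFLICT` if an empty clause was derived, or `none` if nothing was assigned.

Answer: x3=T x4=F

Derivation:
unit clause [3] forces x3=T; simplify:
  satisfied 3 clause(s); 3 remain; assigned so far: [3]
unit clause [-4] forces x4=F; simplify:
  satisfied 2 clause(s); 1 remain; assigned so far: [3, 4]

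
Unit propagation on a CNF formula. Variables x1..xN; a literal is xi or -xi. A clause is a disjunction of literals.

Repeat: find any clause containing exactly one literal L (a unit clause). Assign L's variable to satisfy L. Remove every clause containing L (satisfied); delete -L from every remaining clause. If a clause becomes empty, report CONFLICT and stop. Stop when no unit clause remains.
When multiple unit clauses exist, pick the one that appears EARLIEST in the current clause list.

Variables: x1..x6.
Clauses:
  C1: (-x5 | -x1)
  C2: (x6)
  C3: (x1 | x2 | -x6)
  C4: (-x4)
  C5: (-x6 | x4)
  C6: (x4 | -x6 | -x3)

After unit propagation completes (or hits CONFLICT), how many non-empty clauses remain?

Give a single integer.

unit clause [6] forces x6=T; simplify:
  drop -6 from [1, 2, -6] -> [1, 2]
  drop -6 from [-6, 4] -> [4]
  drop -6 from [4, -6, -3] -> [4, -3]
  satisfied 1 clause(s); 5 remain; assigned so far: [6]
unit clause [-4] forces x4=F; simplify:
  drop 4 from [4] -> [] (empty!)
  drop 4 from [4, -3] -> [-3]
  satisfied 1 clause(s); 4 remain; assigned so far: [4, 6]
CONFLICT (empty clause)

Answer: 3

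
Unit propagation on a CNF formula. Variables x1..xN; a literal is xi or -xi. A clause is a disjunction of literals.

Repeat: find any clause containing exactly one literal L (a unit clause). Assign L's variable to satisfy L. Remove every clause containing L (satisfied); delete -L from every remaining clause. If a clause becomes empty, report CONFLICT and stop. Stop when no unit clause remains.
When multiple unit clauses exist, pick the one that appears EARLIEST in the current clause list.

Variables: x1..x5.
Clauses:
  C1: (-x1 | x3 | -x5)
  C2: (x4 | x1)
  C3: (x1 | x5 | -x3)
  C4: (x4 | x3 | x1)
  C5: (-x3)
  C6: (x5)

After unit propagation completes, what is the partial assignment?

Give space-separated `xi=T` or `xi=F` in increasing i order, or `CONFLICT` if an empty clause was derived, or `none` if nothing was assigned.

unit clause [-3] forces x3=F; simplify:
  drop 3 from [-1, 3, -5] -> [-1, -5]
  drop 3 from [4, 3, 1] -> [4, 1]
  satisfied 2 clause(s); 4 remain; assigned so far: [3]
unit clause [5] forces x5=T; simplify:
  drop -5 from [-1, -5] -> [-1]
  satisfied 1 clause(s); 3 remain; assigned so far: [3, 5]
unit clause [-1] forces x1=F; simplify:
  drop 1 from [4, 1] -> [4]
  drop 1 from [4, 1] -> [4]
  satisfied 1 clause(s); 2 remain; assigned so far: [1, 3, 5]
unit clause [4] forces x4=T; simplify:
  satisfied 2 clause(s); 0 remain; assigned so far: [1, 3, 4, 5]

Answer: x1=F x3=F x4=T x5=T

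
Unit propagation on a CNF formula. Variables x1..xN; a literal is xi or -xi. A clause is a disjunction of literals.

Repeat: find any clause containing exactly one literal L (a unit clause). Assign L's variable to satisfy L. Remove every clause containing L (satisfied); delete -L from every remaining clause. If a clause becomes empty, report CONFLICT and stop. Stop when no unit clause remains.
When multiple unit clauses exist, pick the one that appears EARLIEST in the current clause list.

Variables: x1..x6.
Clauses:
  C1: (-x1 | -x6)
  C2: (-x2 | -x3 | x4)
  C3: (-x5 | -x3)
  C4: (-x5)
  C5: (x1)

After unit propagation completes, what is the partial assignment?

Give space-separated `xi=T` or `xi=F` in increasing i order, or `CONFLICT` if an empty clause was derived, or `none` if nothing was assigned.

Answer: x1=T x5=F x6=F

Derivation:
unit clause [-5] forces x5=F; simplify:
  satisfied 2 clause(s); 3 remain; assigned so far: [5]
unit clause [1] forces x1=T; simplify:
  drop -1 from [-1, -6] -> [-6]
  satisfied 1 clause(s); 2 remain; assigned so far: [1, 5]
unit clause [-6] forces x6=F; simplify:
  satisfied 1 clause(s); 1 remain; assigned so far: [1, 5, 6]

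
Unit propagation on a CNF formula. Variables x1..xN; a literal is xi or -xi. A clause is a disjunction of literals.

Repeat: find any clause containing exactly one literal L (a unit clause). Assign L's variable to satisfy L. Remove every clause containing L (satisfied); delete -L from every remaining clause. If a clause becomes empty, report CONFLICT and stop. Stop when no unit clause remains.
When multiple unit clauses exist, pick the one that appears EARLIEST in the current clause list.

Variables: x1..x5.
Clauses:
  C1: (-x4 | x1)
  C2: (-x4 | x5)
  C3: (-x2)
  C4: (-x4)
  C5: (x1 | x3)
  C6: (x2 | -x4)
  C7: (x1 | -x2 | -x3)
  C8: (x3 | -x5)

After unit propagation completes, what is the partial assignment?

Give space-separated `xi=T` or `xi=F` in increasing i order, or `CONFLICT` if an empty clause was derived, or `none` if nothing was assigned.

Answer: x2=F x4=F

Derivation:
unit clause [-2] forces x2=F; simplify:
  drop 2 from [2, -4] -> [-4]
  satisfied 2 clause(s); 6 remain; assigned so far: [2]
unit clause [-4] forces x4=F; simplify:
  satisfied 4 clause(s); 2 remain; assigned so far: [2, 4]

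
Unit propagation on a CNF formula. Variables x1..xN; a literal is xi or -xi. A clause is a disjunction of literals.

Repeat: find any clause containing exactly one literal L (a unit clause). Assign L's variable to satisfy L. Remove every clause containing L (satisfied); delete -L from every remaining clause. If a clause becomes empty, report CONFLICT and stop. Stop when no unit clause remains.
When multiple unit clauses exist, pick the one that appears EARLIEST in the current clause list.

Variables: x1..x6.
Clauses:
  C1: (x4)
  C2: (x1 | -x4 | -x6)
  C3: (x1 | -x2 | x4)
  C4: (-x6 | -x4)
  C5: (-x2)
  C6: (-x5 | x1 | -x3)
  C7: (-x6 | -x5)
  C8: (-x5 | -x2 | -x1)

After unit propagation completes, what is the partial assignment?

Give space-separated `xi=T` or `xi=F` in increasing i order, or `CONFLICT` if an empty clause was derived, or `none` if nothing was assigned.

unit clause [4] forces x4=T; simplify:
  drop -4 from [1, -4, -6] -> [1, -6]
  drop -4 from [-6, -4] -> [-6]
  satisfied 2 clause(s); 6 remain; assigned so far: [4]
unit clause [-6] forces x6=F; simplify:
  satisfied 3 clause(s); 3 remain; assigned so far: [4, 6]
unit clause [-2] forces x2=F; simplify:
  satisfied 2 clause(s); 1 remain; assigned so far: [2, 4, 6]

Answer: x2=F x4=T x6=F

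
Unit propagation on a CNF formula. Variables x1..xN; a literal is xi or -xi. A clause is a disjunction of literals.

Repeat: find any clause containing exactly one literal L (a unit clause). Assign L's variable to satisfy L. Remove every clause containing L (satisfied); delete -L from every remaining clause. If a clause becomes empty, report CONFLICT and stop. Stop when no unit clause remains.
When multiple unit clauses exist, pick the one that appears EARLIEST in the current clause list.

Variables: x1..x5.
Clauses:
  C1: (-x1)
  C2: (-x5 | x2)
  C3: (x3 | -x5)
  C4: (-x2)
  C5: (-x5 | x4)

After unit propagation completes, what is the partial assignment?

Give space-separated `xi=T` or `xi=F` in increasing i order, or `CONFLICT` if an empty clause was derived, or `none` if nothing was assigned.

unit clause [-1] forces x1=F; simplify:
  satisfied 1 clause(s); 4 remain; assigned so far: [1]
unit clause [-2] forces x2=F; simplify:
  drop 2 from [-5, 2] -> [-5]
  satisfied 1 clause(s); 3 remain; assigned so far: [1, 2]
unit clause [-5] forces x5=F; simplify:
  satisfied 3 clause(s); 0 remain; assigned so far: [1, 2, 5]

Answer: x1=F x2=F x5=F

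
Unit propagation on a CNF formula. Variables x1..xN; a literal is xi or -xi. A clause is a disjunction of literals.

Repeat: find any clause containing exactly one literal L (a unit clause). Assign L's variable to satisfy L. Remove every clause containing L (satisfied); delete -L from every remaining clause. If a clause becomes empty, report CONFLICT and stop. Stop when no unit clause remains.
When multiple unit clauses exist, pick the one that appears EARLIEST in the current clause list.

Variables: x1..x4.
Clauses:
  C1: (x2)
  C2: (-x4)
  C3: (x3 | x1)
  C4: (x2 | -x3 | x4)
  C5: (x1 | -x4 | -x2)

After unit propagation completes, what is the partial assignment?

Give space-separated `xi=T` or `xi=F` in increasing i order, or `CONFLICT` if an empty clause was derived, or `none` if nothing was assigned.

unit clause [2] forces x2=T; simplify:
  drop -2 from [1, -4, -2] -> [1, -4]
  satisfied 2 clause(s); 3 remain; assigned so far: [2]
unit clause [-4] forces x4=F; simplify:
  satisfied 2 clause(s); 1 remain; assigned so far: [2, 4]

Answer: x2=T x4=F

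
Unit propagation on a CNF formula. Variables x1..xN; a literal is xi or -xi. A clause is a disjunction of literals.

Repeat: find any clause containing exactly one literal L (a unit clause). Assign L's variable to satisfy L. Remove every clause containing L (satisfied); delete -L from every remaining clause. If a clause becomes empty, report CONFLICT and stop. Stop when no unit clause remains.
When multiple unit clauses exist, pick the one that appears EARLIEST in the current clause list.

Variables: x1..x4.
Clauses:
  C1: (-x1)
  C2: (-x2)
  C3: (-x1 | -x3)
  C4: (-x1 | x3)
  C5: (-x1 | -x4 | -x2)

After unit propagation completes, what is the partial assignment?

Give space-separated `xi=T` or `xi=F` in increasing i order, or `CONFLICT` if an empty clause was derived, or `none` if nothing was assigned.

unit clause [-1] forces x1=F; simplify:
  satisfied 4 clause(s); 1 remain; assigned so far: [1]
unit clause [-2] forces x2=F; simplify:
  satisfied 1 clause(s); 0 remain; assigned so far: [1, 2]

Answer: x1=F x2=F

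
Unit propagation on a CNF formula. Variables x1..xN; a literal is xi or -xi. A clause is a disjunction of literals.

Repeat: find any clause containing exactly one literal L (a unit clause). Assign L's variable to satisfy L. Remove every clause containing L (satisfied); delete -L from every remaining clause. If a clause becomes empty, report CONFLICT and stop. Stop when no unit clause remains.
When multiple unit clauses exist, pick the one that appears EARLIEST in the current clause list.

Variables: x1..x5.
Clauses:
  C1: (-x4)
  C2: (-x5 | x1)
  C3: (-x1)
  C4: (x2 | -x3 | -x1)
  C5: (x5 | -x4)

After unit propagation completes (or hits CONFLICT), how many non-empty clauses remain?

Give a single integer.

unit clause [-4] forces x4=F; simplify:
  satisfied 2 clause(s); 3 remain; assigned so far: [4]
unit clause [-1] forces x1=F; simplify:
  drop 1 from [-5, 1] -> [-5]
  satisfied 2 clause(s); 1 remain; assigned so far: [1, 4]
unit clause [-5] forces x5=F; simplify:
  satisfied 1 clause(s); 0 remain; assigned so far: [1, 4, 5]

Answer: 0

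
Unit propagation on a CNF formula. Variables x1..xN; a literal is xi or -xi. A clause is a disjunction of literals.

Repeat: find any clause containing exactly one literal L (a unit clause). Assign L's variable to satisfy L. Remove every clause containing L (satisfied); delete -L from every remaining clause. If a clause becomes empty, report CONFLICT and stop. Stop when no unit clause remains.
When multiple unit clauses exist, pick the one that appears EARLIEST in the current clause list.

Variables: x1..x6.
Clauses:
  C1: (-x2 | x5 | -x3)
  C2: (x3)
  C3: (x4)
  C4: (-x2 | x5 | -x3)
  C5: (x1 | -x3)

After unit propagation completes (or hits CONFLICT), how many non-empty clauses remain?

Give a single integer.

unit clause [3] forces x3=T; simplify:
  drop -3 from [-2, 5, -3] -> [-2, 5]
  drop -3 from [-2, 5, -3] -> [-2, 5]
  drop -3 from [1, -3] -> [1]
  satisfied 1 clause(s); 4 remain; assigned so far: [3]
unit clause [4] forces x4=T; simplify:
  satisfied 1 clause(s); 3 remain; assigned so far: [3, 4]
unit clause [1] forces x1=T; simplify:
  satisfied 1 clause(s); 2 remain; assigned so far: [1, 3, 4]

Answer: 2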